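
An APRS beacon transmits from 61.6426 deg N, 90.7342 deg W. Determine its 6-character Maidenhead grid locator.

EP41pp

Add 180° to longitude and 90° to latitude: 89.2658, 151.6426.
Field: 89.2658/20 → 4 → E, 151.6426/10 → 15 → P; chars EP.
Square: 9.2658/2 → 4, 1.6426/1 → 1; chars 41.
Subsquare: 1.2658/0.0833333 → 15 → p, 0.6426/0.0416667 → 15 → p; chars pp.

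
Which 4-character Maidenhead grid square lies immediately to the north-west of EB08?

DB99

Longitude square 0; −1 → -1, wraps to 9, carry into field.
Longitude field E = 4; −1 → 3 = D.
Latitude square 8; +1 → 9.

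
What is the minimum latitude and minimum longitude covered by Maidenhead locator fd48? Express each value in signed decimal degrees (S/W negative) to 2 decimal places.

Field F=5, D=3: +5·20° lon, +3·10° lat → SW at lon -80°, lat -60°.
Square 4, 8: +4·2° lon, +8·1° lat → SW at lon -72°, lat -52°.
latitude -52.00, longitude -72.00.

-52.00, -72.00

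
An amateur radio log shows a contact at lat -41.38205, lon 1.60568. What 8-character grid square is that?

Offset from 180°W / 90°S: lon 181.60568°, lat 48.61795°.
Field: lon ⌊181.60568/20⌋ = 9 → J; lat ⌊48.61795/10⌋ = 4 → E.
Square: lon ⌊1.60568/2⌋ = 0; lat ⌊8.61795/1⌋ = 8.
Subsquare: lon ⌊1.60568/0.0833333⌋ = 19 → t; lat ⌊0.61795/0.0416667⌋ = 14 → o.
Extended square: lon ⌊0.02235/0.00833333⌋ = 2; lat ⌊0.03462/0.00416667⌋ = 8.

JE08to28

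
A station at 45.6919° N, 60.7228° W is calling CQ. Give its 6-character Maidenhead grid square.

FN95pq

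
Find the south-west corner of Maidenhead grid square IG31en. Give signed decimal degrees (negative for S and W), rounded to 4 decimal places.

-28.4583, -13.6667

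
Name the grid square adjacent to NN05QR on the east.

NN05rr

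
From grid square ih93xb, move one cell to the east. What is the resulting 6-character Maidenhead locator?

JH03ab

Longitude subsquare x = 23; +1 → 24, wraps to 0 = a, carry into square.
Longitude square 9; +1 → 10, wraps to 0, carry into field.
Longitude field I = 8; +1 → 9 = J.
The latitude characters are unchanged.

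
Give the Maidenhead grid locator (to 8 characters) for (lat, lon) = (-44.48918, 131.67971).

PE55um12

Offset from 180°W / 90°S: lon 311.67971°, lat 45.51082°.
Field (20°×10°, letters A–R): 311.67971/20 → 15 → P, 45.51082/10 → 4 → E; chars PE.
Square (2°×1°, digits 0–9): 11.67971/2 → 5, 5.51082/1 → 5; chars 55.
Subsquare (5′×2.5′, letters a–x): 1.67971/0.0833333 → 20 → u, 0.51082/0.0416667 → 12 → m; chars um.
Extended square (30″×15″, digits 0–9): 0.01304/0.00833333 → 1, 0.01082/0.00416667 → 2; chars 12.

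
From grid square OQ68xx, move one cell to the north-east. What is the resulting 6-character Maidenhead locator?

OQ79aa

Longitude subsquare x = 23; +1 → 24, wraps to 0 = a, carry into square.
Longitude square 6; +1 → 7.
Latitude subsquare x = 23; +1 → 24, wraps to 0 = a, carry into square.
Latitude square 8; +1 → 9.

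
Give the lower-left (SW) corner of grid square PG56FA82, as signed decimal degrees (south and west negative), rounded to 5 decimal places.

-23.99167, 130.48333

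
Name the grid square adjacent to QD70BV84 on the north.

Latitude extended square 4; +1 → 5.
The longitude characters are unchanged.

QD70bv85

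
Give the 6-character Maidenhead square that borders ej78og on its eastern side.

EJ78pg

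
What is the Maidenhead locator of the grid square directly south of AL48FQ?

AL48fp

Latitude subsquare q = 16; −1 → 15 = p.
The longitude characters are unchanged.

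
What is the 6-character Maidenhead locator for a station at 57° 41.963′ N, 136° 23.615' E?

Add 180° to longitude and 90° to latitude: 316.3936, 147.6994.
Field: lon ⌊316.3936/20⌋ = 15 → P; lat ⌊147.6994/10⌋ = 14 → O.
Square: lon ⌊16.3936/2⌋ = 8; lat ⌊7.6994/1⌋ = 7.
Subsquare: lon ⌊0.3936/0.0833333⌋ = 4 → e; lat ⌊0.6994/0.0416667⌋ = 16 → q.

PO87eq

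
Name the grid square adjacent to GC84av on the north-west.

GC74xw

Longitude subsquare a = 0; −1 → -1, wraps to 23 = x, carry into square.
Longitude square 8; −1 → 7.
Latitude subsquare v = 21; +1 → 22 = w.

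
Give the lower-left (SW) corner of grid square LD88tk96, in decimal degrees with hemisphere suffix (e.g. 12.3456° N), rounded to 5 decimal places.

51.55833° S, 57.65833° E

Field L=11, D=3: +11·20° lon, +3·10° lat → SW at lon 40°, lat -60°.
Square 8, 8: +8·2° lon, +8·1° lat → SW at lon 56°, lat -52°.
Subsquare t=19, k=10: +19·0.0833333° lon, +10·0.0416667° lat → SW at lon 57.5833°, lat -51.5833°.
Extended square 9, 6: +9·0.00833333° lon, +6·0.00416667° lat → SW at lon 57.6583°, lat -51.5583°.
latitude 51.55833° S, longitude 57.65833° E.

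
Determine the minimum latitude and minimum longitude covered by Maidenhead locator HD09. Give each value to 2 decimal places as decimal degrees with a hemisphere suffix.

51.00° S, 40.00° W

Field H=7, D=3: +7·20° lon, +3·10° lat → SW at lon -40°, lat -60°.
Square 0, 9: +0·2° lon, +9·1° lat → SW at lon -40°, lat -51°.
latitude 51.00° S, longitude 40.00° W.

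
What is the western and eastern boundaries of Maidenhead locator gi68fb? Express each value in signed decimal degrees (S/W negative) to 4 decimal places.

-47.5833, -47.5000

Field G=6, I=8: +6·20° lon, +8·10° lat → SW at lon -60°, lat -10°.
Square 6, 8: +6·2° lon, +8·1° lat → SW at lon -48°, lat -2°.
Subsquare f=5, b=1: +5·0.0833333° lon, +1·0.0416667° lat → SW at lon -47.5833°, lat -1.95833°.
Cell spans 0.0833333° lon × 0.0416667° lat.
west -47.5833, east -47.5000.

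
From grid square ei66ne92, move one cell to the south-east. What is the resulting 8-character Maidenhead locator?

EI66oe01

Longitude extended square 9; +1 → 10, wraps to 0, carry into subsquare.
Longitude subsquare n = 13; +1 → 14 = o.
Latitude extended square 2; −1 → 1.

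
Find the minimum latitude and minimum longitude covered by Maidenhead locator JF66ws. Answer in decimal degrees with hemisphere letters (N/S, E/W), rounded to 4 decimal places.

33.2500° S, 13.8333° E

Field J=9, F=5: +9·20° lon, +5·10° lat → SW at lon 0°, lat -40°.
Square 6, 6: +6·2° lon, +6·1° lat → SW at lon 12°, lat -34°.
Subsquare w=22, s=18: +22·0.0833333° lon, +18·0.0416667° lat → SW at lon 13.8333°, lat -33.25°.
latitude 33.2500° S, longitude 13.8333° E.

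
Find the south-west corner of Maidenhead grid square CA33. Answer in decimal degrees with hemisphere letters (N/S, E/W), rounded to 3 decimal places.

Field C=2, A=0: +2·20° lon, +0·10° lat → SW at lon -140°, lat -90°.
Square 3, 3: +3·2° lon, +3·1° lat → SW at lon -134°, lat -87°.
latitude 87.000° S, longitude 134.000° W.

87.000° S, 134.000° W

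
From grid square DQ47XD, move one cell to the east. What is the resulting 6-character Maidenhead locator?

DQ57ad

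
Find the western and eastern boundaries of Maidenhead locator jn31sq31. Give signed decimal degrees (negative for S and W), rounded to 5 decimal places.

Field J=9, N=13: +9·20° lon, +13·10° lat → SW at lon 0°, lat 40°.
Square 3, 1: +3·2° lon, +1·1° lat → SW at lon 6°, lat 41°.
Subsquare s=18, q=16: +18·0.0833333° lon, +16·0.0416667° lat → SW at lon 7.5°, lat 41.6667°.
Extended square 3, 1: +3·0.00833333° lon, +1·0.00416667° lat → SW at lon 7.525°, lat 41.6708°.
Cell spans 0.00833333° lon × 0.00416667° lat.
west 7.52500, east 7.53333.

7.52500, 7.53333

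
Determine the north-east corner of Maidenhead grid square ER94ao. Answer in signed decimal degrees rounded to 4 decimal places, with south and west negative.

84.6250, -81.9167

Field E=4, R=17: +4·20° lon, +17·10° lat → SW at lon -100°, lat 80°.
Square 9, 4: +9·2° lon, +4·1° lat → SW at lon -82°, lat 84°.
Subsquare a=0, o=14: +0·0.0833333° lon, +14·0.0416667° lat → SW at lon -82°, lat 84.5833°.
Cell spans 0.0833333° lon × 0.0416667° lat. NE corner is SW corner plus one full cell.
latitude 84.6250, longitude -81.9167.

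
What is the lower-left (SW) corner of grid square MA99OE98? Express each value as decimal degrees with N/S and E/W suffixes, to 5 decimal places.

80.80000° S, 79.24167° E

Field M=12, A=0: +12·20° lon, +0·10° lat → SW at lon 60°, lat -90°.
Square 9, 9: +9·2° lon, +9·1° lat → SW at lon 78°, lat -81°.
Subsquare o=14, e=4: +14·0.0833333° lon, +4·0.0416667° lat → SW at lon 79.1667°, lat -80.8333°.
Extended square 9, 8: +9·0.00833333° lon, +8·0.00416667° lat → SW at lon 79.2417°, lat -80.8°.
latitude 80.80000° S, longitude 79.24167° E.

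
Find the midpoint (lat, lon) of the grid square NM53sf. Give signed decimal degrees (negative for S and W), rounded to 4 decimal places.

Field N=13, M=12: +13·20° lon, +12·10° lat → SW at lon 80°, lat 30°.
Square 5, 3: +5·2° lon, +3·1° lat → SW at lon 90°, lat 33°.
Subsquare s=18, f=5: +18·0.0833333° lon, +5·0.0416667° lat → SW at lon 91.5°, lat 33.2083°.
Cell spans 0.0833333° lon × 0.0416667° lat. Centre is SW corner plus half of each.
latitude 33.2292, longitude 91.5417.

33.2292, 91.5417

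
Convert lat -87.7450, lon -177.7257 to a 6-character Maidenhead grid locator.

AA12dg

Shift to the Maidenhead origin (180°W, 90°S): lon 2.2743, lat 2.2550.
Field: 2.2743/20 → 0 → A, 2.2550/10 → 0 → A; chars AA.
Square: 2.2743/2 → 1, 2.2550/1 → 2; chars 12.
Subsquare: 0.2743/0.0833333 → 3 → d, 0.2550/0.0416667 → 6 → g; chars dg.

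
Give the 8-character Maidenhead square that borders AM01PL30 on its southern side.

AM01pk39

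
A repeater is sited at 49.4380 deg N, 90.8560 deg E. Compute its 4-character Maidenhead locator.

Shift to the Maidenhead origin (180°W, 90°S): lon 270.86, lat 139.44.
Field: lon ⌊270.86/20⌋ = 13 → N; lat ⌊139.44/10⌋ = 13 → N.
Square: lon ⌊10.86/2⌋ = 5; lat ⌊9.44/1⌋ = 9.

NN59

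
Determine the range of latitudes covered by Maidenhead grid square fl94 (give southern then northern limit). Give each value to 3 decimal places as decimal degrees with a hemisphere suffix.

24.000° N, 25.000° N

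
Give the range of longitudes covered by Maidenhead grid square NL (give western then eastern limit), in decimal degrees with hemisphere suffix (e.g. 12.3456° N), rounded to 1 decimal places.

80.0° E, 100.0° E

Field N=13, L=11: +13·20° lon, +11·10° lat → SW at lon 80°, lat 20°.
Cell spans 20° lon × 10° lat.
west 80.0° E, east 100.0° E.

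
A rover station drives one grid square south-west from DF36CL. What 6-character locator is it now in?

DF36bk

Longitude subsquare c = 2; −1 → 1 = b.
Latitude subsquare l = 11; −1 → 10 = k.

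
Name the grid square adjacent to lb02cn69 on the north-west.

Longitude extended square 6; −1 → 5.
Latitude extended square 9; +1 → 10, wraps to 0, carry into subsquare.
Latitude subsquare n = 13; +1 → 14 = o.

LB02co50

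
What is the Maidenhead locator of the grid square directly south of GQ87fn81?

GQ87fn80

Latitude extended square 1; −1 → 0.
The longitude characters are unchanged.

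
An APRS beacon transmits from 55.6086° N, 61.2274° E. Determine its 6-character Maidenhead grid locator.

MO05oo

Shift to the Maidenhead origin (180°W, 90°S): lon 241.2274, lat 145.6086.
Field: lon ⌊241.2274/20⌋ = 12 → M; lat ⌊145.6086/10⌋ = 14 → O.
Square: lon ⌊1.2274/2⌋ = 0; lat ⌊5.6086/1⌋ = 5.
Subsquare: lon ⌊1.2274/0.0833333⌋ = 14 → o; lat ⌊0.6086/0.0416667⌋ = 14 → o.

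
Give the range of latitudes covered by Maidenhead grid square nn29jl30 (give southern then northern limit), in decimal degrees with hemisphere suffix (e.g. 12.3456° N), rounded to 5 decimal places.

Field N=13, N=13: +13·20° lon, +13·10° lat → SW at lon 80°, lat 40°.
Square 2, 9: +2·2° lon, +9·1° lat → SW at lon 84°, lat 49°.
Subsquare j=9, l=11: +9·0.0833333° lon, +11·0.0416667° lat → SW at lon 84.75°, lat 49.4583°.
Extended square 3, 0: +3·0.00833333° lon, +0·0.00416667° lat → SW at lon 84.775°, lat 49.4583°.
Cell spans 0.00833333° lon × 0.00416667° lat.
south 49.45833° N, north 49.46250° N.

49.45833° N, 49.46250° N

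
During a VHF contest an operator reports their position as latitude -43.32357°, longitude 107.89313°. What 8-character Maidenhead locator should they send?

OE36wq72

Add 180° to longitude and 90° to latitude: 287.89313, 46.67643.
Field: lon ⌊287.89313/20⌋ = 14 → O; lat ⌊46.67643/10⌋ = 4 → E.
Square: lon ⌊7.89313/2⌋ = 3; lat ⌊6.67643/1⌋ = 6.
Subsquare: lon ⌊1.89313/0.0833333⌋ = 22 → w; lat ⌊0.67643/0.0416667⌋ = 16 → q.
Extended square: lon ⌊0.05980/0.00833333⌋ = 7; lat ⌊0.00976/0.00416667⌋ = 2.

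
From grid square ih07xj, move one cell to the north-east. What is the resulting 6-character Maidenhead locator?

IH17ak

Longitude subsquare x = 23; +1 → 24, wraps to 0 = a, carry into square.
Longitude square 0; +1 → 1.
Latitude subsquare j = 9; +1 → 10 = k.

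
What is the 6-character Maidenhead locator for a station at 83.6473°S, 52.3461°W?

GA36ti

Offset from 180°W / 90°S: lon 127.6539°, lat 6.3527°.
Field (20°×10°, letters A–R): 127.6539/20 → 6 → G, 6.3527/10 → 0 → A; chars GA.
Square (2°×1°, digits 0–9): 7.6539/2 → 3, 6.3527/1 → 6; chars 36.
Subsquare (5′×2.5′, letters a–x): 1.6539/0.0833333 → 19 → t, 0.3527/0.0416667 → 8 → i; chars ti.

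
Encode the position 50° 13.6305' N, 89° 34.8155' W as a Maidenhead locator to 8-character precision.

Add 180° to longitude and 90° to latitude: 90.41974, 140.22717.
Field: lon ⌊90.41974/20⌋ = 4 → E; lat ⌊140.22717/10⌋ = 14 → O.
Square: lon ⌊10.41974/2⌋ = 5; lat ⌊0.22717/1⌋ = 0.
Subsquare: lon ⌊0.41974/0.0833333⌋ = 5 → f; lat ⌊0.22717/0.0416667⌋ = 5 → f.
Extended square: lon ⌊0.00308/0.00833333⌋ = 0; lat ⌊0.01884/0.00416667⌋ = 4.

EO50ff04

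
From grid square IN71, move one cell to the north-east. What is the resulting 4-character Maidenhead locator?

IN82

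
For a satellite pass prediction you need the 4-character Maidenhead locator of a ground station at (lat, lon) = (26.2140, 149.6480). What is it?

QL46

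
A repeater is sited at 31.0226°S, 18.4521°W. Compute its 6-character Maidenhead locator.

IF08sx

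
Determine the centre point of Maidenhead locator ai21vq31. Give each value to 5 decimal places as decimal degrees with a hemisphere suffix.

8.32708° S, 174.22083° W

Field A=0, I=8: +0·20° lon, +8·10° lat → SW at lon -180°, lat -10°.
Square 2, 1: +2·2° lon, +1·1° lat → SW at lon -176°, lat -9°.
Subsquare v=21, q=16: +21·0.0833333° lon, +16·0.0416667° lat → SW at lon -174.25°, lat -8.33333°.
Extended square 3, 1: +3·0.00833333° lon, +1·0.00416667° lat → SW at lon -174.225°, lat -8.32917°.
Cell spans 0.00833333° lon × 0.00416667° lat. Centre is SW corner plus half of each.
latitude 8.32708° S, longitude 174.22083° W.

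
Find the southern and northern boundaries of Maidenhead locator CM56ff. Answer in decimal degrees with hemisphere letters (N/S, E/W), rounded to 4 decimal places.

Field C=2, M=12: +2·20° lon, +12·10° lat → SW at lon -140°, lat 30°.
Square 5, 6: +5·2° lon, +6·1° lat → SW at lon -130°, lat 36°.
Subsquare f=5, f=5: +5·0.0833333° lon, +5·0.0416667° lat → SW at lon -129.583°, lat 36.2083°.
Cell spans 0.0833333° lon × 0.0416667° lat.
south 36.2083° N, north 36.2500° N.

36.2083° N, 36.2500° N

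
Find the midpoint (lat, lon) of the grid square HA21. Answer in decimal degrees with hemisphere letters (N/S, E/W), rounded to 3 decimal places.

88.500° S, 35.000° W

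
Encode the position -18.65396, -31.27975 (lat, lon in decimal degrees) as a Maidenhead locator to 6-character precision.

Shift to the Maidenhead origin (180°W, 90°S): lon 148.7202, lat 71.3460.
Field: 148.7202/20 → 7 → H, 71.3460/10 → 7 → H; chars HH.
Square: 8.7202/2 → 4, 1.3460/1 → 1; chars 41.
Subsquare: 0.7202/0.0833333 → 8 → i, 0.3460/0.0416667 → 8 → i; chars ii.

HH41ii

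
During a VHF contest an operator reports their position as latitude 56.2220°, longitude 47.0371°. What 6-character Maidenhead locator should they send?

LO36mf

Offset from 180°W / 90°S: lon 227.0371°, lat 146.2220°.
Field: lon ⌊227.0371/20⌋ = 11 → L; lat ⌊146.2220/10⌋ = 14 → O.
Square: lon ⌊7.0371/2⌋ = 3; lat ⌊6.2220/1⌋ = 6.
Subsquare: lon ⌊1.0371/0.0833333⌋ = 12 → m; lat ⌊0.2220/0.0416667⌋ = 5 → f.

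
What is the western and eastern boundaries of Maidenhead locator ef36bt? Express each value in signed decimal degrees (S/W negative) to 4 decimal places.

-93.9167, -93.8333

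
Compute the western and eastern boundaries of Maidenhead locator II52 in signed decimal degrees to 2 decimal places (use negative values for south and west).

-10.00, -8.00

Field I=8, I=8: +8·20° lon, +8·10° lat → SW at lon -20°, lat -10°.
Square 5, 2: +5·2° lon, +2·1° lat → SW at lon -10°, lat -8°.
Cell spans 2° lon × 1° lat.
west -10.00, east -8.00.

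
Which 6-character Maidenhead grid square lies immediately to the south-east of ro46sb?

RO46ta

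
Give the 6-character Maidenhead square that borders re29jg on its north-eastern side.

RE29kh

Longitude subsquare j = 9; +1 → 10 = k.
Latitude subsquare g = 6; +1 → 7 = h.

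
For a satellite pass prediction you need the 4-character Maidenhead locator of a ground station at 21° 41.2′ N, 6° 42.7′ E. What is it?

JL31

Add 180° to longitude and 90° to latitude: 186.71, 111.69.
Field: lon ⌊186.71/20⌋ = 9 → J; lat ⌊111.69/10⌋ = 11 → L.
Square: lon ⌊6.71/2⌋ = 3; lat ⌊1.69/1⌋ = 1.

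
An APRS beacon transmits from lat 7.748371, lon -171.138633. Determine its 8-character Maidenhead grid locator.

AJ47kr39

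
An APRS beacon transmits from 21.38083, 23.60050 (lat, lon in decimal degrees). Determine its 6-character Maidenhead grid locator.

KL11tj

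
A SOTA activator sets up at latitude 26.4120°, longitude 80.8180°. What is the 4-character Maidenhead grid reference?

NL06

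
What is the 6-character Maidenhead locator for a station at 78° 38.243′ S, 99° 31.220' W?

Offset from 180°W / 90°S: lon 80.4797°, lat 11.3626°.
Field (20°×10°, letters A–R): lon ⌊80.4797/20⌋ = 4 → E; lat ⌊11.3626/10⌋ = 1 → B.
Square (2°×1°, digits 0–9): lon ⌊0.4797/2⌋ = 0; lat ⌊1.3626/1⌋ = 1.
Subsquare (5′×2.5′, letters a–x): lon ⌊0.4797/0.0833333⌋ = 5 → f; lat ⌊0.3626/0.0416667⌋ = 8 → i.

EB01fi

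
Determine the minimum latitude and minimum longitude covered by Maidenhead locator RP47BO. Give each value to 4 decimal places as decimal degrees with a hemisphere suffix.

67.5833° N, 168.0833° E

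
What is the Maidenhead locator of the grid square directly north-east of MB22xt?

MB32au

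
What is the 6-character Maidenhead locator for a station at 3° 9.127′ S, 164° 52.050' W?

AI76nu

Offset from 180°W / 90°S: lon 15.1325°, lat 86.8479°.
Field (20°×10°, letters A–R): lon ⌊15.1325/20⌋ = 0 → A; lat ⌊86.8479/10⌋ = 8 → I.
Square (2°×1°, digits 0–9): lon ⌊15.1325/2⌋ = 7; lat ⌊6.8479/1⌋ = 6.
Subsquare (5′×2.5′, letters a–x): lon ⌊1.1325/0.0833333⌋ = 13 → n; lat ⌊0.8479/0.0416667⌋ = 20 → u.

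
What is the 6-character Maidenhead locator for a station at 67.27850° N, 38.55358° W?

HP07rg

Offset from 180°W / 90°S: lon 141.4464°, lat 157.2785°.
Field: lon ⌊141.4464/20⌋ = 7 → H; lat ⌊157.2785/10⌋ = 15 → P.
Square: lon ⌊1.4464/2⌋ = 0; lat ⌊7.2785/1⌋ = 7.
Subsquare: lon ⌊1.4464/0.0833333⌋ = 17 → r; lat ⌊0.2785/0.0416667⌋ = 6 → g.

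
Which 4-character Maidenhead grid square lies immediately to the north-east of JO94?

KO05

Longitude square 9; +1 → 10, wraps to 0, carry into field.
Longitude field J = 9; +1 → 10 = K.
Latitude square 4; +1 → 5.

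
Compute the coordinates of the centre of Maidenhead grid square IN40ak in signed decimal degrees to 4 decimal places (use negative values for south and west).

Field I=8, N=13: +8·20° lon, +13·10° lat → SW at lon -20°, lat 40°.
Square 4, 0: +4·2° lon, +0·1° lat → SW at lon -12°, lat 40°.
Subsquare a=0, k=10: +0·0.0833333° lon, +10·0.0416667° lat → SW at lon -12°, lat 40.4167°.
Cell spans 0.0833333° lon × 0.0416667° lat. Centre is SW corner plus half of each.
latitude 40.4375, longitude -11.9583.

40.4375, -11.9583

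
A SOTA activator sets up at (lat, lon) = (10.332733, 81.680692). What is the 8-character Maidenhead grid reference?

Shift to the Maidenhead origin (180°W, 90°S): lon 261.68069, lat 100.33273.
Field: 261.68069/20 → 13 → N, 100.33273/10 → 10 → K; chars NK.
Square: 1.68069/2 → 0, 0.33273/1 → 0; chars 00.
Subsquare: 1.68069/0.0833333 → 20 → u, 0.33273/0.0416667 → 7 → h; chars uh.
Extended square: 0.01403/0.00833333 → 1, 0.04107/0.00416667 → 9; chars 19.

NK00uh19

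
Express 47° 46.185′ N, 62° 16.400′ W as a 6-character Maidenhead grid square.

Offset from 180°W / 90°S: lon 117.7267°, lat 137.7697°.
Field (20°×10°, letters A–R): lon ⌊117.7267/20⌋ = 5 → F; lat ⌊137.7697/10⌋ = 13 → N.
Square (2°×1°, digits 0–9): lon ⌊17.7267/2⌋ = 8; lat ⌊7.7697/1⌋ = 7.
Subsquare (5′×2.5′, letters a–x): lon ⌊1.7267/0.0833333⌋ = 20 → u; lat ⌊0.7697/0.0416667⌋ = 18 → s.

FN87us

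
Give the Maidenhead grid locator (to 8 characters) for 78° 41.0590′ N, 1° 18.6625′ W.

IQ98iq24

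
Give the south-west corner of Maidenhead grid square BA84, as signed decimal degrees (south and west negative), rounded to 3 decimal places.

-86.000, -144.000

Field B=1, A=0: +1·20° lon, +0·10° lat → SW at lon -160°, lat -90°.
Square 8, 4: +8·2° lon, +4·1° lat → SW at lon -144°, lat -86°.
latitude -86.000, longitude -144.000.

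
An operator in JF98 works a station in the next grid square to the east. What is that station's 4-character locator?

Longitude square 9; +1 → 10, wraps to 0, carry into field.
Longitude field J = 9; +1 → 10 = K.
The latitude characters are unchanged.

KF08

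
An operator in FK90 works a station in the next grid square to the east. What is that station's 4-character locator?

GK00

Longitude square 9; +1 → 10, wraps to 0, carry into field.
Longitude field F = 5; +1 → 6 = G.
The latitude characters are unchanged.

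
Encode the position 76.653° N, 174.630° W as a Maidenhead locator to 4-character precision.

AQ26

Add 180° to longitude and 90° to latitude: 5.37, 166.65.
Field: 5.37/20 → 0 → A, 166.65/10 → 16 → Q; chars AQ.
Square: 5.37/2 → 2, 6.65/1 → 6; chars 26.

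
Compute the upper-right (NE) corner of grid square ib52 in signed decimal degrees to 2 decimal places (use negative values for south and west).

Field I=8, B=1: +8·20° lon, +1·10° lat → SW at lon -20°, lat -80°.
Square 5, 2: +5·2° lon, +2·1° lat → SW at lon -10°, lat -78°.
Cell spans 2° lon × 1° lat. NE corner is SW corner plus one full cell.
latitude -77.00, longitude -8.00.

-77.00, -8.00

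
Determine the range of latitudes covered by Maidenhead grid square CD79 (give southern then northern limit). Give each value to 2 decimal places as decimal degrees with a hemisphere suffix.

51.00° S, 50.00° S

Field C=2, D=3: +2·20° lon, +3·10° lat → SW at lon -140°, lat -60°.
Square 7, 9: +7·2° lon, +9·1° lat → SW at lon -126°, lat -51°.
Cell spans 2° lon × 1° lat.
south 51.00° S, north 50.00° S.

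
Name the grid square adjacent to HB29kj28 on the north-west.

Longitude extended square 2; −1 → 1.
Latitude extended square 8; +1 → 9.

HB29kj19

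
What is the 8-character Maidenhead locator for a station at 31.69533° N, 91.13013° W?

Shift to the Maidenhead origin (180°W, 90°S): lon 88.86987, lat 121.69533.
Field: 88.86987/20 → 4 → E, 121.69533/10 → 12 → M; chars EM.
Square: 8.86987/2 → 4, 1.69533/1 → 1; chars 41.
Subsquare: 0.86987/0.0833333 → 10 → k, 0.69533/0.0416667 → 16 → q; chars kq.
Extended square: 0.03654/0.00833333 → 4, 0.02866/0.00416667 → 6; chars 46.

EM41kq46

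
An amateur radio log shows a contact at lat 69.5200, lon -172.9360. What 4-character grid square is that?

Offset from 180°W / 90°S: lon 7.06°, lat 159.52°.
Field: lon ⌊7.06/20⌋ = 0 → A; lat ⌊159.52/10⌋ = 15 → P.
Square: lon ⌊7.06/2⌋ = 3; lat ⌊9.52/1⌋ = 9.

AP39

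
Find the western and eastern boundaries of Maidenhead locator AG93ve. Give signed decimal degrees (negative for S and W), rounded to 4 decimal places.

Field A=0, G=6: +0·20° lon, +6·10° lat → SW at lon -180°, lat -30°.
Square 9, 3: +9·2° lon, +3·1° lat → SW at lon -162°, lat -27°.
Subsquare v=21, e=4: +21·0.0833333° lon, +4·0.0416667° lat → SW at lon -160.25°, lat -26.8333°.
Cell spans 0.0833333° lon × 0.0416667° lat.
west -160.2500, east -160.1667.

-160.2500, -160.1667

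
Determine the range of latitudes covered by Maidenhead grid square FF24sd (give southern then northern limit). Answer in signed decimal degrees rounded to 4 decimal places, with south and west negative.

Field F=5, F=5: +5·20° lon, +5·10° lat → SW at lon -80°, lat -40°.
Square 2, 4: +2·2° lon, +4·1° lat → SW at lon -76°, lat -36°.
Subsquare s=18, d=3: +18·0.0833333° lon, +3·0.0416667° lat → SW at lon -74.5°, lat -35.875°.
Cell spans 0.0833333° lon × 0.0416667° lat.
south -35.8750, north -35.8333.

-35.8750, -35.8333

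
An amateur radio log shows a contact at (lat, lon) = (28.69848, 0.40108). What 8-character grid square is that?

JL08eq87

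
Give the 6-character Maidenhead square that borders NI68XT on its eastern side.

NI78at

Longitude subsquare x = 23; +1 → 24, wraps to 0 = a, carry into square.
Longitude square 6; +1 → 7.
The latitude characters are unchanged.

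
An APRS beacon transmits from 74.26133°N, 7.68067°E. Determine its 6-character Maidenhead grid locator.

JQ34ug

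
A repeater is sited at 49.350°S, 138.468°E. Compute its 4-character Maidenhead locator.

PE90

Offset from 180°W / 90°S: lon 318.47°, lat 40.65°.
Field: 318.47/20 → 15 → P, 40.65/10 → 4 → E; chars PE.
Square: 18.47/2 → 9, 0.65/1 → 0; chars 90.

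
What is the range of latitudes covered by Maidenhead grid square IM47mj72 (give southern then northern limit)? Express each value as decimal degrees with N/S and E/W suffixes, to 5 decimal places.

37.38333° N, 37.38750° N

Field I=8, M=12: +8·20° lon, +12·10° lat → SW at lon -20°, lat 30°.
Square 4, 7: +4·2° lon, +7·1° lat → SW at lon -12°, lat 37°.
Subsquare m=12, j=9: +12·0.0833333° lon, +9·0.0416667° lat → SW at lon -11°, lat 37.375°.
Extended square 7, 2: +7·0.00833333° lon, +2·0.00416667° lat → SW at lon -10.9417°, lat 37.3833°.
Cell spans 0.00833333° lon × 0.00416667° lat.
south 37.38333° N, north 37.38750° N.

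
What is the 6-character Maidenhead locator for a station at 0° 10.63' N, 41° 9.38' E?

Shift to the Maidenhead origin (180°W, 90°S): lon 221.1563, lat 90.1772.
Field: 221.1563/20 → 11 → L, 90.1772/10 → 9 → J; chars LJ.
Square: 1.1563/2 → 0, 0.1772/1 → 0; chars 00.
Subsquare: 1.1563/0.0833333 → 13 → n, 0.1772/0.0416667 → 4 → e; chars ne.

LJ00ne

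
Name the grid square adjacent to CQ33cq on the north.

CQ33cr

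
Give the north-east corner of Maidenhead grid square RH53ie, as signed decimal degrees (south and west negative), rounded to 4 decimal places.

Field R=17, H=7: +17·20° lon, +7·10° lat → SW at lon 160°, lat -20°.
Square 5, 3: +5·2° lon, +3·1° lat → SW at lon 170°, lat -17°.
Subsquare i=8, e=4: +8·0.0833333° lon, +4·0.0416667° lat → SW at lon 170.667°, lat -16.8333°.
Cell spans 0.0833333° lon × 0.0416667° lat. NE corner is SW corner plus one full cell.
latitude -16.7917, longitude 170.7500.

-16.7917, 170.7500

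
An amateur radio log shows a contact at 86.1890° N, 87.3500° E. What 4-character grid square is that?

Shift to the Maidenhead origin (180°W, 90°S): lon 267.35, lat 176.19.
Field: lon ⌊267.35/20⌋ = 13 → N; lat ⌊176.19/10⌋ = 17 → R.
Square: lon ⌊7.35/2⌋ = 3; lat ⌊6.19/1⌋ = 6.

NR36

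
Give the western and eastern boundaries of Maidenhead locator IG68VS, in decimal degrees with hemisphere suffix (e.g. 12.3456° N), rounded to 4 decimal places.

Field I=8, G=6: +8·20° lon, +6·10° lat → SW at lon -20°, lat -30°.
Square 6, 8: +6·2° lon, +8·1° lat → SW at lon -8°, lat -22°.
Subsquare v=21, s=18: +21·0.0833333° lon, +18·0.0416667° lat → SW at lon -6.25°, lat -21.25°.
Cell spans 0.0833333° lon × 0.0416667° lat.
west 6.2500° W, east 6.1667° W.

6.2500° W, 6.1667° W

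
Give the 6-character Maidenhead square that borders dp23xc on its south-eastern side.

DP33ab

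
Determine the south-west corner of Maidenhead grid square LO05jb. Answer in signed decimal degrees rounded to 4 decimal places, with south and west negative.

55.0417, 40.7500

Field L=11, O=14: +11·20° lon, +14·10° lat → SW at lon 40°, lat 50°.
Square 0, 5: +0·2° lon, +5·1° lat → SW at lon 40°, lat 55°.
Subsquare j=9, b=1: +9·0.0833333° lon, +1·0.0416667° lat → SW at lon 40.75°, lat 55.0417°.
latitude 55.0417, longitude 40.7500.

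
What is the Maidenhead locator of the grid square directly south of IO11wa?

IO10wx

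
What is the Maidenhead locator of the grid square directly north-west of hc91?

Longitude square 9; −1 → 8.
Latitude square 1; +1 → 2.

HC82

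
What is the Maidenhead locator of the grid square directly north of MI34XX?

MI35xa

Latitude subsquare x = 23; +1 → 24, wraps to 0 = a, carry into square.
Latitude square 4; +1 → 5.
The longitude characters are unchanged.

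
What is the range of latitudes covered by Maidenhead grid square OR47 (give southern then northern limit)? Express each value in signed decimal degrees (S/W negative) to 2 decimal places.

87.00, 88.00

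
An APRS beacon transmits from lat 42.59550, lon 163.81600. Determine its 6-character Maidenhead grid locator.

RN12vo

Offset from 180°W / 90°S: lon 343.8160°, lat 132.5955°.
Field: lon ⌊343.8160/20⌋ = 17 → R; lat ⌊132.5955/10⌋ = 13 → N.
Square: lon ⌊3.8160/2⌋ = 1; lat ⌊2.5955/1⌋ = 2.
Subsquare: lon ⌊1.8160/0.0833333⌋ = 21 → v; lat ⌊0.5955/0.0416667⌋ = 14 → o.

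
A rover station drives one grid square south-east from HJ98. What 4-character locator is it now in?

Longitude square 9; +1 → 10, wraps to 0, carry into field.
Longitude field H = 7; +1 → 8 = I.
Latitude square 8; −1 → 7.

IJ07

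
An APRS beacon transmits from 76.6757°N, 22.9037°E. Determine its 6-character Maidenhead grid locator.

KQ16kq

Add 180° to longitude and 90° to latitude: 202.9037, 166.6757.
Field: 202.9037/20 → 10 → K, 166.6757/10 → 16 → Q; chars KQ.
Square: 2.9037/2 → 1, 6.6757/1 → 6; chars 16.
Subsquare: 0.9037/0.0833333 → 10 → k, 0.6757/0.0416667 → 16 → q; chars kq.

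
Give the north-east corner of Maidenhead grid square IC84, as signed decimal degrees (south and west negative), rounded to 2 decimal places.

-65.00, -2.00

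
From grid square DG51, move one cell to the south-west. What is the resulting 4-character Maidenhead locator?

DG40

Longitude square 5; −1 → 4.
Latitude square 1; −1 → 0.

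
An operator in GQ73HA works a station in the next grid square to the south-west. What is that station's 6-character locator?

Longitude subsquare h = 7; −1 → 6 = g.
Latitude subsquare a = 0; −1 → -1, wraps to 23 = x, carry into square.
Latitude square 3; −1 → 2.

GQ72gx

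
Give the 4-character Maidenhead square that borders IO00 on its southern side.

Latitude square 0; −1 → -1, wraps to 9, carry into field.
Latitude field O = 14; −1 → 13 = N.
The longitude characters are unchanged.

IN09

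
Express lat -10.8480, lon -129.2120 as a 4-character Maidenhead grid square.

CH59

Add 180° to longitude and 90° to latitude: 50.79, 79.15.
Field: lon ⌊50.79/20⌋ = 2 → C; lat ⌊79.15/10⌋ = 7 → H.
Square: lon ⌊10.79/2⌋ = 5; lat ⌊9.15/1⌋ = 9.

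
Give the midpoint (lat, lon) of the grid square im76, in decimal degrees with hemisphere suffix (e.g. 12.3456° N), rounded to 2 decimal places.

36.50° N, 5.00° W

Field I=8, M=12: +8·20° lon, +12·10° lat → SW at lon -20°, lat 30°.
Square 7, 6: +7·2° lon, +6·1° lat → SW at lon -6°, lat 36°.
Cell spans 2° lon × 1° lat. Centre is SW corner plus half of each.
latitude 36.50° N, longitude 5.00° W.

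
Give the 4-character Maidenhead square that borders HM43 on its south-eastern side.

HM52

Longitude square 4; +1 → 5.
Latitude square 3; −1 → 2.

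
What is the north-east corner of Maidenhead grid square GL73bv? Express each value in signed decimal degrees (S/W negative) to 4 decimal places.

23.9167, -45.8333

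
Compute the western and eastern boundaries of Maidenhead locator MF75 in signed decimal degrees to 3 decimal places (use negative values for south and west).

74.000, 76.000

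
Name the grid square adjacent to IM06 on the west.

Longitude square 0; −1 → -1, wraps to 9, carry into field.
Longitude field I = 8; −1 → 7 = H.
The latitude characters are unchanged.

HM96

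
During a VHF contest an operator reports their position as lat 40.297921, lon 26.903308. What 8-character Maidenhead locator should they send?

KN30kh81

Shift to the Maidenhead origin (180°W, 90°S): lon 206.90331, lat 130.29792.
Field: lon ⌊206.90331/20⌋ = 10 → K; lat ⌊130.29792/10⌋ = 13 → N.
Square: lon ⌊6.90331/2⌋ = 3; lat ⌊0.29792/1⌋ = 0.
Subsquare: lon ⌊0.90331/0.0833333⌋ = 10 → k; lat ⌊0.29792/0.0416667⌋ = 7 → h.
Extended square: lon ⌊0.06997/0.00833333⌋ = 8; lat ⌊0.00625/0.00416667⌋ = 1.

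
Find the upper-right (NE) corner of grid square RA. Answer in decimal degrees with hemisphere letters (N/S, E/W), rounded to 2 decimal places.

Field R=17, A=0: +17·20° lon, +0·10° lat → SW at lon 160°, lat -90°.
Cell spans 20° lon × 10° lat. NE corner is SW corner plus one full cell.
latitude 80.00° S, longitude 180.00° E.

80.00° S, 180.00° E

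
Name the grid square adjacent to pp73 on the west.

PP63

Longitude square 7; −1 → 6.
The latitude characters are unchanged.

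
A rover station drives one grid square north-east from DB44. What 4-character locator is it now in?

DB55

Longitude square 4; +1 → 5.
Latitude square 4; +1 → 5.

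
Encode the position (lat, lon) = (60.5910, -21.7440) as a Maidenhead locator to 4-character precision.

HP90

Add 180° to longitude and 90° to latitude: 158.26, 150.59.
Field (20°×10°, letters A–R): lon ⌊158.26/20⌋ = 7 → H; lat ⌊150.59/10⌋ = 15 → P.
Square (2°×1°, digits 0–9): lon ⌊18.26/2⌋ = 9; lat ⌊0.59/1⌋ = 0.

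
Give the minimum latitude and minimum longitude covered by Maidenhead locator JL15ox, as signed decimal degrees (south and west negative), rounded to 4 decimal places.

Field J=9, L=11: +9·20° lon, +11·10° lat → SW at lon 0°, lat 20°.
Square 1, 5: +1·2° lon, +5·1° lat → SW at lon 2°, lat 25°.
Subsquare o=14, x=23: +14·0.0833333° lon, +23·0.0416667° lat → SW at lon 3.16667°, lat 25.9583°.
latitude 25.9583, longitude 3.1667.

25.9583, 3.1667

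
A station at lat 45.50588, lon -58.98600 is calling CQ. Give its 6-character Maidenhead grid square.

GN05mm

Offset from 180°W / 90°S: lon 121.0140°, lat 135.5059°.
Field: lon ⌊121.0140/20⌋ = 6 → G; lat ⌊135.5059/10⌋ = 13 → N.
Square: lon ⌊1.0140/2⌋ = 0; lat ⌊5.5059/1⌋ = 5.
Subsquare: lon ⌊1.0140/0.0833333⌋ = 12 → m; lat ⌊0.5059/0.0416667⌋ = 12 → m.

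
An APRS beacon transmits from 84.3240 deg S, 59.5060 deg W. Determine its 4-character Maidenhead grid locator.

GA05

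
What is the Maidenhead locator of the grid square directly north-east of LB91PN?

Longitude subsquare p = 15; +1 → 16 = q.
Latitude subsquare n = 13; +1 → 14 = o.

LB91qo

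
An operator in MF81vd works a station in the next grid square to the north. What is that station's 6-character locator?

Latitude subsquare d = 3; +1 → 4 = e.
The longitude characters are unchanged.

MF81ve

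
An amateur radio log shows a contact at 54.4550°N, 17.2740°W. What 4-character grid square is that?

IO14

Shift to the Maidenhead origin (180°W, 90°S): lon 162.73, lat 144.45.
Field: lon ⌊162.73/20⌋ = 8 → I; lat ⌊144.45/10⌋ = 14 → O.
Square: lon ⌊2.73/2⌋ = 1; lat ⌊4.45/1⌋ = 4.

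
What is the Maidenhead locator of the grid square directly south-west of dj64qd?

Longitude subsquare q = 16; −1 → 15 = p.
Latitude subsquare d = 3; −1 → 2 = c.

DJ64pc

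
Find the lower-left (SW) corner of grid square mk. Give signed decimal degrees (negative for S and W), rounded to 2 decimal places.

Field M=12, K=10: +12·20° lon, +10·10° lat → SW at lon 60°, lat 10°.
latitude 10.00, longitude 60.00.

10.00, 60.00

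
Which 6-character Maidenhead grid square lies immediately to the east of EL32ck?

Longitude subsquare c = 2; +1 → 3 = d.
The latitude characters are unchanged.

EL32dk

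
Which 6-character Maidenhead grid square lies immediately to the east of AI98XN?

Longitude subsquare x = 23; +1 → 24, wraps to 0 = a, carry into square.
Longitude square 9; +1 → 10, wraps to 0, carry into field.
Longitude field A = 0; +1 → 1 = B.
The latitude characters are unchanged.

BI08an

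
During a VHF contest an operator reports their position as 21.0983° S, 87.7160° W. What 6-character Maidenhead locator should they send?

EG68dv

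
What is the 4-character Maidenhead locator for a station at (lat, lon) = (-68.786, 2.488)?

JC11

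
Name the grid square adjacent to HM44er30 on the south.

Latitude extended square 0; −1 → -1, wraps to 9, carry into subsquare.
Latitude subsquare r = 17; −1 → 16 = q.
The longitude characters are unchanged.

HM44eq39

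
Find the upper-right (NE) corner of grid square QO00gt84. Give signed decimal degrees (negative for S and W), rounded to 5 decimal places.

Field Q=16, O=14: +16·20° lon, +14·10° lat → SW at lon 140°, lat 50°.
Square 0, 0: +0·2° lon, +0·1° lat → SW at lon 140°, lat 50°.
Subsquare g=6, t=19: +6·0.0833333° lon, +19·0.0416667° lat → SW at lon 140.5°, lat 50.7917°.
Extended square 8, 4: +8·0.00833333° lon, +4·0.00416667° lat → SW at lon 140.567°, lat 50.8083°.
Cell spans 0.00833333° lon × 0.00416667° lat. NE corner is SW corner plus one full cell.
latitude 50.81250, longitude 140.57500.

50.81250, 140.57500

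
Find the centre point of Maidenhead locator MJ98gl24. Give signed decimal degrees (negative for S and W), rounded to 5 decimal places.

8.47708, 78.52083

Field M=12, J=9: +12·20° lon, +9·10° lat → SW at lon 60°, lat 0°.
Square 9, 8: +9·2° lon, +8·1° lat → SW at lon 78°, lat 8°.
Subsquare g=6, l=11: +6·0.0833333° lon, +11·0.0416667° lat → SW at lon 78.5°, lat 8.45833°.
Extended square 2, 4: +2·0.00833333° lon, +4·0.00416667° lat → SW at lon 78.5167°, lat 8.475°.
Cell spans 0.00833333° lon × 0.00416667° lat. Centre is SW corner plus half of each.
latitude 8.47708, longitude 78.52083.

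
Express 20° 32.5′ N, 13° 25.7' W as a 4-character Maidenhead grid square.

Shift to the Maidenhead origin (180°W, 90°S): lon 166.57, lat 110.54.
Field (20°×10°, letters A–R): 166.57/20 → 8 → I, 110.54/10 → 11 → L; chars IL.
Square (2°×1°, digits 0–9): 6.57/2 → 3, 0.54/1 → 0; chars 30.

IL30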